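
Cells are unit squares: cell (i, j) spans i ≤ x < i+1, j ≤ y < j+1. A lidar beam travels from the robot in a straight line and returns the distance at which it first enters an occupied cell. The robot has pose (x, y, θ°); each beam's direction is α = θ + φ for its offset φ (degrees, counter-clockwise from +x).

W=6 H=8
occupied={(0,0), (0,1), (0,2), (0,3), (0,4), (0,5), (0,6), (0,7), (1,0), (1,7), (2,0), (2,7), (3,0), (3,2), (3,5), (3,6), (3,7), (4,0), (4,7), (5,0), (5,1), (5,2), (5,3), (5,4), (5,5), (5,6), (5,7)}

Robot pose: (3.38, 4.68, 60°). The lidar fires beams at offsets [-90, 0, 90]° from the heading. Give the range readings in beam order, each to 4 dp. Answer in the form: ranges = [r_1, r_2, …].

beam 1: φ=-90°, α=330°
  dir = (cos 330°, sin 330°) = (0.8660, -0.5000); from cell (3,4)
  next x-line at t=0.7159, next y-line at t=1.3600; Δt_x=1.1547, Δt_y=2.0000
    x: enter (4,4) at t=0.7159
    y: enter (4,3) at t=1.3600
    x: enter (5,3) at t=1.8706 ← occupied
  → r_1 = 1.8706
beam 2: φ=0°, α=60°
  dir = (cos 60°, sin 60°) = (0.5000, 0.8660); from cell (3,4)
  next x-line at t=1.2400, next y-line at t=0.3695; Δt_x=2.0000, Δt_y=1.1547
    y: enter (3,5) at t=0.3695 ← occupied
  → r_2 = 0.3695
beam 3: φ=90°, α=150°
  dir = (cos 150°, sin 150°) = (-0.8660, 0.5000); from cell (3,4)
  next x-line at t=0.4388, next y-line at t=0.6400; Δt_x=1.1547, Δt_y=2.0000
    x: enter (2,4) at t=0.4388
    y: enter (2,5) at t=0.6400
    x: enter (1,5) at t=1.5935
    y: enter (1,6) at t=2.6400
    x: enter (0,6) at t=2.7482 ← occupied
  → r_3 = 2.7482

ranges = [1.8706, 0.3695, 2.7482]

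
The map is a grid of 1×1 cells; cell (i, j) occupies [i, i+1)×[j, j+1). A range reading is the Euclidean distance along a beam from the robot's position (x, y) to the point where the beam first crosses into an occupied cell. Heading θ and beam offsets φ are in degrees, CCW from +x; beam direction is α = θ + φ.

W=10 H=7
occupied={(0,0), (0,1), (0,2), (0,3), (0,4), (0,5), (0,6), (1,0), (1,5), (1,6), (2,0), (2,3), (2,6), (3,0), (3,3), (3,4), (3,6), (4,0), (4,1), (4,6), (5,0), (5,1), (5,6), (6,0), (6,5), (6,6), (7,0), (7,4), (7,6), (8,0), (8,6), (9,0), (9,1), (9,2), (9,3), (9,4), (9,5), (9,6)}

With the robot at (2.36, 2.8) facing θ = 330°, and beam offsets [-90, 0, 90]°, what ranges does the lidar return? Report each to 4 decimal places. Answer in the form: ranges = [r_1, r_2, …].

beam 1: φ=-90°, α=240°
  d=(-0.5000,-0.8660)  start (2,2)  tX=0.7200 tY=0.9238  stride 1/|dx|=2.0000 1/|dy|=1.1547
    cross x-line → (1,2), t=0.7200
    cross y-line → (1,1), t=0.9238
    cross y-line → (1,0), t=2.0785 (wall)
  → r_1 = 2.0785
beam 2: φ=0°, α=330°
  d=(0.8660,-0.5000)  start (2,2)  tX=0.7390 tY=1.6000  stride 1/|dx|=1.1547 1/|dy|=2.0000
    cross x-line → (3,2), t=0.7390
    cross y-line → (3,1), t=1.6000
    cross x-line → (4,1), t=1.8937 (wall)
  → r_2 = 1.8937
beam 3: φ=90°, α=60°
  d=(0.5000,0.8660)  start (2,2)  tX=1.2800 tY=0.2309  stride 1/|dx|=2.0000 1/|dy|=1.1547
    cross y-line → (2,3), t=0.2309 (wall)
  → r_3 = 0.2309

ranges = [2.0785, 1.8937, 0.2309]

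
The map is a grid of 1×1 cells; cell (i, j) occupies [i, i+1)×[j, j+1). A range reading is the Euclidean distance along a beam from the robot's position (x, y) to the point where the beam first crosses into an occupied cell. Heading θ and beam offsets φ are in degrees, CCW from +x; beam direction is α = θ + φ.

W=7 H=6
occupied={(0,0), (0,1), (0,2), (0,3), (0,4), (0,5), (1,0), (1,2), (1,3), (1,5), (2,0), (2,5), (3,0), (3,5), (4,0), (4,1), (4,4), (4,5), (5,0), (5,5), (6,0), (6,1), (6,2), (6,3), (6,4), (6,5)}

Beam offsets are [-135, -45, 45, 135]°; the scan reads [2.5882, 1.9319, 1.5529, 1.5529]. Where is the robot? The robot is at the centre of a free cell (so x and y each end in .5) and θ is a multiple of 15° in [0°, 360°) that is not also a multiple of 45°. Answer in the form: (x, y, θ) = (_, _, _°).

(x, y, θ) = (3.5, 2.5, 120°)

The pose lattice has 16·16 = 256 candidates. Test each by forward raycasting.
  (2.5, 3.5, 120°): beam 1 = 3.6235 ≠ 2.5882 ✗
  (4.5, 3.5, 165°): beam 1 = 1.7321 ≠ 2.5882 ✗
  (3.5, 4.5, 195°): beam 1 = 0.5774 ≠ 2.5882 ✗
  …
  (3.5, 2.5, 120°): r_1=2.5882, r_2=1.9319, r_3=1.5529, r_4=1.5529 — all match ✓
Only this pose fits every beam.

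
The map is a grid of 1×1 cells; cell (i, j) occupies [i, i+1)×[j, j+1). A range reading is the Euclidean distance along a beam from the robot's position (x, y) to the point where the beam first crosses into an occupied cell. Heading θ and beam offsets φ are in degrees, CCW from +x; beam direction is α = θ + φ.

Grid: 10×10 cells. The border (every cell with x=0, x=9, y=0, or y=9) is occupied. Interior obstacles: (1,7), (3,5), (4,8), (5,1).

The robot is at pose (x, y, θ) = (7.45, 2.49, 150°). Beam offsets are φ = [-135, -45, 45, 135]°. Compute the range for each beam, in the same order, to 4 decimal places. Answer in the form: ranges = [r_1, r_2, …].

ranges = [1.6047, 6.7396, 1.8932, 1.5426]

beam 1: φ=-135°, α=15°
  d=(0.9659,0.2588)  start (7,2)  tX=0.5694 tY=1.9705  stride 1/|dx|=1.0353 1/|dy|=3.8637
    cross x-line → (8,2), t=0.5694
    cross x-line → (9,2), t=1.6047 (wall)
  → r_1 = 1.6047
beam 2: φ=-45°, α=105°
  d=(-0.2588,0.9659)  start (7,2)  tX=1.7387 tY=0.5280  stride 1/|dx|=3.8637 1/|dy|=1.0353
    cross y-line → (7,3), t=0.5280
    cross y-line → (7,4), t=1.5633
    cross x-line → (6,4), t=1.7387
    cross y-line → (6,5), t=2.5985
    cross y-line → (6,6), t=3.6338
    cross y-line → (6,7), t=4.6691
    cross x-line → (5,7), t=5.6024
    cross y-line → (5,8), t=5.7044
    cross y-line → (5,9), t=6.7396 (wall)
  → r_2 = 6.7396
beam 3: φ=45°, α=195°
  d=(-0.9659,-0.2588)  start (7,2)  tX=0.4659 tY=1.8932  stride 1/|dx|=1.0353 1/|dy|=3.8637
    cross x-line → (6,2), t=0.4659
    cross x-line → (5,2), t=1.5012
    cross y-line → (5,1), t=1.8932 (wall)
  → r_3 = 1.8932
beam 4: φ=135°, α=285°
  d=(0.2588,-0.9659)  start (7,2)  tX=2.1250 tY=0.5073  stride 1/|dx|=3.8637 1/|dy|=1.0353
    cross y-line → (7,1), t=0.5073
    cross y-line → (7,0), t=1.5426 (wall)
  → r_4 = 1.5426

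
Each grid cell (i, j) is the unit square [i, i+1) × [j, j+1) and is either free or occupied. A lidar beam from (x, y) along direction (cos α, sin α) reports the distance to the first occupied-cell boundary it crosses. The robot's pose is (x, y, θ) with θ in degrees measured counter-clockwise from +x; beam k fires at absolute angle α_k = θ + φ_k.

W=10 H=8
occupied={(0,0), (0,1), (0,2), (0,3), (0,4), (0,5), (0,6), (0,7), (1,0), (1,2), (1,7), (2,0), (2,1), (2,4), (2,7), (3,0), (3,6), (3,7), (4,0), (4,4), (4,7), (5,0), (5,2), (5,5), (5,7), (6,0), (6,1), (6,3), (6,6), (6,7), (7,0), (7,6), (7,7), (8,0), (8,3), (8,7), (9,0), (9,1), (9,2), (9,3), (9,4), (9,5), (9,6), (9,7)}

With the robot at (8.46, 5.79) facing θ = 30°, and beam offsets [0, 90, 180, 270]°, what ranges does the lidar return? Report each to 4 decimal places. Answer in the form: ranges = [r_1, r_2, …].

ranges = [0.6235, 0.9200, 7.4594, 1.0800]

beam 1: φ=0°, α=30°
  d=(0.8660,0.5000)  start (8,5)  tX=0.6235 tY=0.4200  stride 1/|dx|=1.1547 1/|dy|=2.0000
    cross y-line → (8,6), t=0.4200
    cross x-line → (9,6), t=0.6235 (wall)
  → r_1 = 0.6235
beam 2: φ=90°, α=120°
  d=(-0.5000,0.8660)  start (8,5)  tX=0.9200 tY=0.2425  stride 1/|dx|=2.0000 1/|dy|=1.1547
    cross y-line → (8,6), t=0.2425
    cross x-line → (7,6), t=0.9200 (wall)
  → r_2 = 0.9200
beam 3: φ=180°, α=210°
  d=(-0.8660,-0.5000)  start (8,5)  tX=0.5312 tY=1.5800  stride 1/|dx|=1.1547 1/|dy|=2.0000
    cross x-line → (7,5), t=0.5312
    cross y-line → (7,4), t=1.5800
    cross x-line → (6,4), t=1.6859
    cross x-line → (5,4), t=2.8406
    cross y-line → (5,3), t=3.5800
    cross x-line → (4,3), t=3.9953
    cross x-line → (3,3), t=5.1500
    cross y-line → (3,2), t=5.5800
    cross x-line → (2,2), t=6.3047
    cross x-line → (1,2), t=7.4594 (wall)
  → r_3 = 7.4594
beam 4: φ=270°, α=300°
  d=(0.5000,-0.8660)  start (8,5)  tX=1.0800 tY=0.9122  stride 1/|dx|=2.0000 1/|dy|=1.1547
    cross y-line → (8,4), t=0.9122
    cross x-line → (9,4), t=1.0800 (wall)
  → r_4 = 1.0800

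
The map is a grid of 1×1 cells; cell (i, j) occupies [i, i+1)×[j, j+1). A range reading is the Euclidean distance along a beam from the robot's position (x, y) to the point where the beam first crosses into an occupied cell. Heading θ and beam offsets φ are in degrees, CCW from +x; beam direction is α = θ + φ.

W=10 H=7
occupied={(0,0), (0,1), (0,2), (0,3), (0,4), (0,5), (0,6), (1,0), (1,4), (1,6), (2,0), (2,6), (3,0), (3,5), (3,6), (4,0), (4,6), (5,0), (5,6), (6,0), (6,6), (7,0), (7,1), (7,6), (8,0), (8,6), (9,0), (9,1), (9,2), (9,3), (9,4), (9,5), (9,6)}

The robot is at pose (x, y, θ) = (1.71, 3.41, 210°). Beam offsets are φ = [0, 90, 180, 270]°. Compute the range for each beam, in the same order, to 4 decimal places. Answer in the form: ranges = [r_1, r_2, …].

beam 1: φ=0°, α=210°
  cosα=-0.8660 sinα=-0.5000 | (1,3) | tMaxX 0.8198 tMaxY 0.8200 | tΔX 1.1547 tΔY 2.0000
    t=0.8198 [x] (0,3) — stop
  → r_1 = 0.8198
beam 2: φ=90°, α=300°
  cosα=0.5000 sinα=-0.8660 | (1,3) | tMaxX 0.5800 tMaxY 0.4734 | tΔX 2.0000 tΔY 1.1547
    t=0.4734 [y] (1,2)
    t=0.5800 [x] (2,2)
    t=1.6281 [y] (2,1)
    t=2.5800 [x] (3,1)
    t=2.7828 [y] (3,0) — stop
  → r_2 = 2.7828
beam 3: φ=180°, α=30°
  cosα=0.8660 sinα=0.5000 | (1,3) | tMaxX 0.3349 tMaxY 1.1800 | tΔX 1.1547 tΔY 2.0000
    t=0.3349 [x] (2,3)
    t=1.1800 [y] (2,4)
    t=1.4896 [x] (3,4)
    t=2.6443 [x] (4,4)
    t=3.1800 [y] (4,5)
    t=3.7990 [x] (5,5)
    t=4.9537 [x] (6,5)
    t=5.1800 [y] (6,6) — stop
  → r_3 = 5.1800
beam 4: φ=270°, α=120°
  cosα=-0.5000 sinα=0.8660 | (1,3) | tMaxX 1.4200 tMaxY 0.6813 | tΔX 2.0000 tΔY 1.1547
    t=0.6813 [y] (1,4) — stop
  → r_4 = 0.6813

ranges = [0.8198, 2.7828, 5.1800, 0.6813]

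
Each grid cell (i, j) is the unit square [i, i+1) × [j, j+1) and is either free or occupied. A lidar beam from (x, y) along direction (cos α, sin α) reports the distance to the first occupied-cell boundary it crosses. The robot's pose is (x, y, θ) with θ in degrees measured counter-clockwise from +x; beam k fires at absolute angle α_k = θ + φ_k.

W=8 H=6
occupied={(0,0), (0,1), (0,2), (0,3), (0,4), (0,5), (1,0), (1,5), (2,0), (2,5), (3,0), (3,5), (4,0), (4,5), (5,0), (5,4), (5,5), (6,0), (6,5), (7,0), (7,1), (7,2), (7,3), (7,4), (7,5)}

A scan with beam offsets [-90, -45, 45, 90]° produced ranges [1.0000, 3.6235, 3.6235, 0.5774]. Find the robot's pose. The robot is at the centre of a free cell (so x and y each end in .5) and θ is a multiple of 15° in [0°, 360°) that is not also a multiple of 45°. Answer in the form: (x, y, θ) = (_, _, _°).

(x, y, θ) = (4.5, 4.5, 240°)

Enumerate (i+0.5, j+0.5, θ) over the 23 free cells and 16 admissible headings. For each, cast all 4 beams and compare to the given ranges.
  (2.5, 1.5, 60°): beam 2 = 4.6587 ≠ 3.6235 ✗
  (5.5, 3.5, 120°): beam 1 = 1.7321 ≠ 1.0000 ✗
  (1.5, 1.5, 345°): beam 1 = 0.5176 ≠ 1.0000 ✗
  (3.5, 1.5, 30°): beam 1 = 0.5774 ≠ 1.0000 ✗
  …
  (4.5, 4.5, 240°): r_1=1.0000, r_2=3.6235, r_3=3.6235, r_4=0.5774 — all match ✓
Unique over the lattice → pose = (4.5, 4.5, 240°).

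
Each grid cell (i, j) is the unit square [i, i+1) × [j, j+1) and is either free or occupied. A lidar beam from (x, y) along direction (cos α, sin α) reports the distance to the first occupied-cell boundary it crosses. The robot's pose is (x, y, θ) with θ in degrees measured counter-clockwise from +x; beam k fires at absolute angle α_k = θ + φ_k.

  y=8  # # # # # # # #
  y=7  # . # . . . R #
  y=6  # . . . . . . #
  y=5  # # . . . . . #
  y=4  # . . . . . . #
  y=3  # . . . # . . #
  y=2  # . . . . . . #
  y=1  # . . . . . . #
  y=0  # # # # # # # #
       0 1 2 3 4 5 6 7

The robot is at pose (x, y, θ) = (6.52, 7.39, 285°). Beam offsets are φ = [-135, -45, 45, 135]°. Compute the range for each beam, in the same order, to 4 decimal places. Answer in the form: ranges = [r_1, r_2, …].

beam 1: φ=-135°, α=150°
  direction (-0.8660, 0.5000); cell (6,7); t to first gridline: x 0.6004, y 1.2200 (then +1.1547 / +2.0000)
    (5,7) via x @ 0.6004
    (5,8) via y @ 1.2200  # hit
  → r_1 = 1.2200
beam 2: φ=-45°, α=240°
  direction (-0.5000, -0.8660); cell (6,7); t to first gridline: x 1.0400, y 0.4503 (then +2.0000 / +1.1547)
    (6,6) via y @ 0.4503
    (5,6) via x @ 1.0400
    (5,5) via y @ 1.6050
    (5,4) via y @ 2.7597
    (4,4) via x @ 3.0400
    (4,3) via y @ 3.9144  # hit
  → r_2 = 3.9144
beam 3: φ=45°, α=330°
  direction (0.8660, -0.5000); cell (6,7); t to first gridline: x 0.5543, y 0.7800 (then +1.1547 / +2.0000)
    (7,7) via x @ 0.5543  # hit
  → r_3 = 0.5543
beam 4: φ=135°, α=60°
  direction (0.5000, 0.8660); cell (6,7); t to first gridline: x 0.9600, y 0.7044 (then +2.0000 / +1.1547)
    (6,8) via y @ 0.7044  # hit
  → r_4 = 0.7044

ranges = [1.2200, 3.9144, 0.5543, 0.7044]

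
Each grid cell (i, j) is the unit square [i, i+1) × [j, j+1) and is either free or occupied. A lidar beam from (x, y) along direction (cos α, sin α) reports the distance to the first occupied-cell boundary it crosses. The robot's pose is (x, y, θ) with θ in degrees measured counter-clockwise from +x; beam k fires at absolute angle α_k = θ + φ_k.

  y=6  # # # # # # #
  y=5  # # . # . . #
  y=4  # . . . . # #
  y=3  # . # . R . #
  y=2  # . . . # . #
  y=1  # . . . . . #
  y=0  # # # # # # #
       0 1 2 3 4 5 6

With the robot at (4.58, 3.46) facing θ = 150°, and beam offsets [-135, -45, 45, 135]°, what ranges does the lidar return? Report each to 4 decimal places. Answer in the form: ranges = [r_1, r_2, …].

beam 1: φ=-135°, α=15°
  dir = (cos 15°, sin 15°) = (0.9659, 0.2588); from cell (4,3)
  next x-line at t=0.4348, next y-line at t=2.0864; Δt_x=1.0353, Δt_y=3.8637
    x: enter (5,3) at t=0.4348
    x: enter (6,3) at t=1.4701 ← occupied
  → r_1 = 1.4701
beam 2: φ=-45°, α=105°
  dir = (cos 105°, sin 105°) = (-0.2588, 0.9659); from cell (4,3)
  next x-line at t=2.2409, next y-line at t=0.5590; Δt_x=3.8637, Δt_y=1.0353
    y: enter (4,4) at t=0.5590
    y: enter (4,5) at t=1.5943
    x: enter (3,5) at t=2.2409 ← occupied
  → r_2 = 2.2409
beam 3: φ=45°, α=195°
  dir = (cos 195°, sin 195°) = (-0.9659, -0.2588); from cell (4,3)
  next x-line at t=0.6005, next y-line at t=1.7773; Δt_x=1.0353, Δt_y=3.8637
    x: enter (3,3) at t=0.6005
    x: enter (2,3) at t=1.6357 ← occupied
  → r_3 = 1.6357
beam 4: φ=135°, α=285°
  dir = (cos 285°, sin 285°) = (0.2588, -0.9659); from cell (4,3)
  next x-line at t=1.6228, next y-line at t=0.4762; Δt_x=3.8637, Δt_y=1.0353
    y: enter (4,2) at t=0.4762 ← occupied
  → r_4 = 0.4762

ranges = [1.4701, 2.2409, 1.6357, 0.4762]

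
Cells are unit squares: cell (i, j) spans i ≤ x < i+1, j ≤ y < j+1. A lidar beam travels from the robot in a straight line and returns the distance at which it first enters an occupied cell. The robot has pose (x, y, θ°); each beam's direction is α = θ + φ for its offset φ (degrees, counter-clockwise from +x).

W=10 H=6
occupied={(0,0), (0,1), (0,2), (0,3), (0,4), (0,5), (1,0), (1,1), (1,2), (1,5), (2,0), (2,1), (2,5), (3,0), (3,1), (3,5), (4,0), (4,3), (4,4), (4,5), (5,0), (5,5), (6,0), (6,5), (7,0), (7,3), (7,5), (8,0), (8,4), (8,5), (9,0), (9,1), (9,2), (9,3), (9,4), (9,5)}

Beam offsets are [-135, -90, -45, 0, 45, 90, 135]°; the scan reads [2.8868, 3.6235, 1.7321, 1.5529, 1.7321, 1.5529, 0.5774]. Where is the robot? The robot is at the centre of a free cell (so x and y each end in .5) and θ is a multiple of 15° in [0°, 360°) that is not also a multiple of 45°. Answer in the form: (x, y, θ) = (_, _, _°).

(x, y, θ) = (7.5, 2.5, 285°)

Enumerate (i+0.5, j+0.5, θ) over the 24 free cells and 16 admissible headings. For each, cast all 7 beams and compare to the given ranges.
  (7.5, 1.5, 345°): beam 1 = 1.0000 ≠ 2.8868 ✗
  (1.5, 3.5, 330°): beam 1 = 0.5176 ≠ 2.8868 ✗
  (2.5, 2.5, 60°): beam 1 = 0.5176 ≠ 2.8868 ✗
  (3.5, 4.5, 345°): beam 2 = 2.5882 ≠ 3.6235 ✗
  (2.5, 4.5, 30°): beam 1 = 1.9319 ≠ 2.8868 ✗
  …
  (7.5, 2.5, 285°): r_1=2.8868, r_2=3.6235, r_3=1.7321, r_4=1.5529, r_5=1.7321, r_6=1.5529, r_7=0.5774 — all match ✓
No second candidate reproduces the full scan.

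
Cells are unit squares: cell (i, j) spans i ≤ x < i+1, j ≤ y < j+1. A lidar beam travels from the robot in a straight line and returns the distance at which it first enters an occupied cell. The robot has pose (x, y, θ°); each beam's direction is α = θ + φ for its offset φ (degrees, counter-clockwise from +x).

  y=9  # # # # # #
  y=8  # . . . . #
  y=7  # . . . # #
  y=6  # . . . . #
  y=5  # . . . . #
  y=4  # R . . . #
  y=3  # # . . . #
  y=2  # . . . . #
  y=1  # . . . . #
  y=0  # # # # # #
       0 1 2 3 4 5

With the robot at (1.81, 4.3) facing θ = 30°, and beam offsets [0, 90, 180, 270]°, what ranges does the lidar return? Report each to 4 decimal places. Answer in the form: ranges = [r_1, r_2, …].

beam 1: φ=0°, α=30°
  cosα=0.8660 sinα=0.5000 | (1,4) | tMaxX 0.2194 tMaxY 1.4000 | tΔX 1.1547 tΔY 2.0000
    t=0.2194 [x] (2,4)
    t=1.3741 [x] (3,4)
    t=1.4000 [y] (3,5)
    t=2.5288 [x] (4,5)
    t=3.4000 [y] (4,6)
    t=3.6835 [x] (5,6) — stop
  → r_1 = 3.6835
beam 2: φ=90°, α=120°
  cosα=-0.5000 sinα=0.8660 | (1,4) | tMaxX 1.6200 tMaxY 0.8083 | tΔX 2.0000 tΔY 1.1547
    t=0.8083 [y] (1,5)
    t=1.6200 [x] (0,5) — stop
  → r_2 = 1.6200
beam 3: φ=180°, α=210°
  cosα=-0.8660 sinα=-0.5000 | (1,4) | tMaxX 0.9353 tMaxY 0.6000 | tΔX 1.1547 tΔY 2.0000
    t=0.6000 [y] (1,3) — stop
  → r_3 = 0.6000
beam 4: φ=270°, α=300°
  cosα=0.5000 sinα=-0.8660 | (1,4) | tMaxX 0.3800 tMaxY 0.3464 | tΔX 2.0000 tΔY 1.1547
    t=0.3464 [y] (1,3) — stop
  → r_4 = 0.3464

ranges = [3.6835, 1.6200, 0.6000, 0.3464]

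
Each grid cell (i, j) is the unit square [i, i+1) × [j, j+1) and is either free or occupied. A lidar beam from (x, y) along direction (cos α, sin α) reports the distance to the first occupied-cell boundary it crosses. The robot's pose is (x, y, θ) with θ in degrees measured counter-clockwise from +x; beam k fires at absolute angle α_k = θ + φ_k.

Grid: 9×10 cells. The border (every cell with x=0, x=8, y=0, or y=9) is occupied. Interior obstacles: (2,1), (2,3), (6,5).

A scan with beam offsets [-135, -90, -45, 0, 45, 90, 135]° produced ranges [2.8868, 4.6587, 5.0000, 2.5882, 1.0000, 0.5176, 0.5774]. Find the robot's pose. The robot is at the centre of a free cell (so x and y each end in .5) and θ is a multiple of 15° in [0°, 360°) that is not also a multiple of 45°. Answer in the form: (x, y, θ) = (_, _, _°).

(x, y, θ) = (1.5, 6.5, 75°)

Enumerate (i+0.5, j+0.5, θ) over the 53 free cells and 16 admissible headings. For each, cast all 7 beams and compare to the given ranges.
  (3.5, 5.5, 195°): beam 1 = 4.0415 ≠ 2.8868 ✗
  (7.5, 1.5, 150°): beam 1 = 0.5176 ≠ 2.8868 ✗
  (6.5, 7.5, 30°): beam 1 = 1.5529 ≠ 2.8868 ✗
  (4.5, 6.5, 30°): beam 1 = 5.6940 ≠ 2.8868 ✗
  (4.5, 7.5, 210°): beam 1 = 1.5529 ≠ 2.8868 ✗
  …
  (1.5, 6.5, 75°): r_1=2.8868, r_2=4.6587, r_3=5.0000, r_4=2.5882, r_5=1.0000, r_6=0.5176, r_7=0.5774 — all match ✓
No second candidate reproduces the full scan.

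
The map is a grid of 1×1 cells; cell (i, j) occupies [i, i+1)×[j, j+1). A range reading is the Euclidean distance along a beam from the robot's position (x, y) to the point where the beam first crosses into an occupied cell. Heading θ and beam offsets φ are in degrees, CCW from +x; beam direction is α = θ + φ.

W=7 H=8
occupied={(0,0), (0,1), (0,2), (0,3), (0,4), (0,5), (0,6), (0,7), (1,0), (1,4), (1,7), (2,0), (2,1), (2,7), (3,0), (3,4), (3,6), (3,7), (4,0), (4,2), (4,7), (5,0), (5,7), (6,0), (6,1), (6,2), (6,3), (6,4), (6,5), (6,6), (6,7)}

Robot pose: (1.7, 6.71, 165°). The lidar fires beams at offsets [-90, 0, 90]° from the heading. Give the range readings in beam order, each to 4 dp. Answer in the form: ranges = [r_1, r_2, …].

ranges = [0.3002, 0.7247, 1.7703]

beam 1: φ=-90°, α=75°
  direction (0.2588, 0.9659); cell (1,6); t to first gridline: x 1.1591, y 0.3002 (then +3.8637 / +1.0353)
    (1,7) via y @ 0.3002  # hit
  → r_1 = 0.3002
beam 2: φ=0°, α=165°
  direction (-0.9659, 0.2588); cell (1,6); t to first gridline: x 0.7247, y 1.1205 (then +1.0353 / +3.8637)
    (0,6) via x @ 0.7247  # hit
  → r_2 = 0.7247
beam 3: φ=90°, α=255°
  direction (-0.2588, -0.9659); cell (1,6); t to first gridline: x 2.7046, y 0.7350 (then +3.8637 / +1.0353)
    (1,5) via y @ 0.7350
    (1,4) via y @ 1.7703  # hit
  → r_3 = 1.7703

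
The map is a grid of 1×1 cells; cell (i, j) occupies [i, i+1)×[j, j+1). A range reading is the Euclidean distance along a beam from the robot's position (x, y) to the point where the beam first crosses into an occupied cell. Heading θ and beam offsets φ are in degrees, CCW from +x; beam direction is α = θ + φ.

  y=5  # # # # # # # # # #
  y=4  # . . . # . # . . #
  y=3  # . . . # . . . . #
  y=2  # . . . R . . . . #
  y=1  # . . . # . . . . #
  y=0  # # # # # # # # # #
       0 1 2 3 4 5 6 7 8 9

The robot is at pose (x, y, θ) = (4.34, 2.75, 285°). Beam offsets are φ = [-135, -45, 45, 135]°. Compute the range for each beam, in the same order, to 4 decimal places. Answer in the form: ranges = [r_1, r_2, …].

ranges = [3.8567, 2.0207, 3.5000, 0.2887]

beam 1: φ=-135°, α=150°
  direction (-0.8660, 0.5000); cell (4,2); t to first gridline: x 0.3926, y 0.5000 (then +1.1547 / +2.0000)
    (3,2) via x @ 0.3926
    (3,3) via y @ 0.5000
    (2,3) via x @ 1.5473
    (2,4) via y @ 2.5000
    (1,4) via x @ 2.7020
    (0,4) via x @ 3.8567  # hit
  → r_1 = 3.8567
beam 2: φ=-45°, α=240°
  direction (-0.5000, -0.8660); cell (4,2); t to first gridline: x 0.6800, y 0.8660 (then +2.0000 / +1.1547)
    (3,2) via x @ 0.6800
    (3,1) via y @ 0.8660
    (3,0) via y @ 2.0207  # hit
  → r_2 = 2.0207
beam 3: φ=45°, α=330°
  direction (0.8660, -0.5000); cell (4,2); t to first gridline: x 0.7621, y 1.5000 (then +1.1547 / +2.0000)
    (5,2) via x @ 0.7621
    (5,1) via y @ 1.5000
    (6,1) via x @ 1.9168
    (7,1) via x @ 3.0715
    (7,0) via y @ 3.5000  # hit
  → r_3 = 3.5000
beam 4: φ=135°, α=60°
  direction (0.5000, 0.8660); cell (4,2); t to first gridline: x 1.3200, y 0.2887 (then +2.0000 / +1.1547)
    (4,3) via y @ 0.2887  # hit
  → r_4 = 0.2887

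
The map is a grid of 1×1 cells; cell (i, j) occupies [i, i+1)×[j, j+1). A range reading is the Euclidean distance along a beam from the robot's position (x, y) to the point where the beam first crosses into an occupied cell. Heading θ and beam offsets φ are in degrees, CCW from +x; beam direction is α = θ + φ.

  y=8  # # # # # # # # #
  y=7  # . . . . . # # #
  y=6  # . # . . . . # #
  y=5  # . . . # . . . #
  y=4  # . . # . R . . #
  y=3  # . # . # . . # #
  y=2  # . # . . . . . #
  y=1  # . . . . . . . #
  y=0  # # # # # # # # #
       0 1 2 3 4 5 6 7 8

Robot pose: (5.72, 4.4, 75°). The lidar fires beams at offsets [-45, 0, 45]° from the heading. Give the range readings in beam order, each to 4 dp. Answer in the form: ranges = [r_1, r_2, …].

ranges = [2.6327, 2.6917, 1.4400]

beam 1: φ=-45°, α=30°
  d=(0.8660,0.5000)  start (5,4)  tX=0.3233 tY=1.2000  stride 1/|dx|=1.1547 1/|dy|=2.0000
    cross x-line → (6,4), t=0.3233
    cross y-line → (6,5), t=1.2000
    cross x-line → (7,5), t=1.4780
    cross x-line → (8,5), t=2.6327 (wall)
  → r_1 = 2.6327
beam 2: φ=0°, α=75°
  d=(0.2588,0.9659)  start (5,4)  tX=1.0818 tY=0.6212  stride 1/|dx|=3.8637 1/|dy|=1.0353
    cross y-line → (5,5), t=0.6212
    cross x-line → (6,5), t=1.0818
    cross y-line → (6,6), t=1.6564
    cross y-line → (6,7), t=2.6917 (wall)
  → r_2 = 2.6917
beam 3: φ=45°, α=120°
  d=(-0.5000,0.8660)  start (5,4)  tX=1.4400 tY=0.6928  stride 1/|dx|=2.0000 1/|dy|=1.1547
    cross y-line → (5,5), t=0.6928
    cross x-line → (4,5), t=1.4400 (wall)
  → r_3 = 1.4400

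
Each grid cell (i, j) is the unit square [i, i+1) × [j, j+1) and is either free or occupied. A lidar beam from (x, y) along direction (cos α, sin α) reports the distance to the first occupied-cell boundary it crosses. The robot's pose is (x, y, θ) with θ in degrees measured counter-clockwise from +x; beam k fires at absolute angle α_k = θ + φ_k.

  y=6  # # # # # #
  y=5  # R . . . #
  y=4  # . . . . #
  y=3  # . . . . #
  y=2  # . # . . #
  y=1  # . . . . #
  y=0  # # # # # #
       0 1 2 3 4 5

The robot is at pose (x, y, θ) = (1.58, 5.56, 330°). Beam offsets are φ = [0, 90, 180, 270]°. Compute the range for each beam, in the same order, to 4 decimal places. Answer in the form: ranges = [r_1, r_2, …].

beam 1: φ=0°, α=330°
  direction (0.8660, -0.5000); cell (1,5); t to first gridline: x 0.4850, y 1.1200 (then +1.1547 / +2.0000)
    (2,5) via x @ 0.4850
    (2,4) via y @ 1.1200
    (3,4) via x @ 1.6397
    (4,4) via x @ 2.7944
    (4,3) via y @ 3.1200
    (5,3) via x @ 3.9491  # hit
  → r_1 = 3.9491
beam 2: φ=90°, α=60°
  direction (0.5000, 0.8660); cell (1,5); t to first gridline: x 0.8400, y 0.5081 (then +2.0000 / +1.1547)
    (1,6) via y @ 0.5081  # hit
  → r_2 = 0.5081
beam 3: φ=180°, α=150°
  direction (-0.8660, 0.5000); cell (1,5); t to first gridline: x 0.6697, y 0.8800 (then +1.1547 / +2.0000)
    (0,5) via x @ 0.6697  # hit
  → r_3 = 0.6697
beam 4: φ=270°, α=240°
  direction (-0.5000, -0.8660); cell (1,5); t to first gridline: x 1.1600, y 0.6466 (then +2.0000 / +1.1547)
    (1,4) via y @ 0.6466
    (0,4) via x @ 1.1600  # hit
  → r_4 = 1.1600

ranges = [3.9491, 0.5081, 0.6697, 1.1600]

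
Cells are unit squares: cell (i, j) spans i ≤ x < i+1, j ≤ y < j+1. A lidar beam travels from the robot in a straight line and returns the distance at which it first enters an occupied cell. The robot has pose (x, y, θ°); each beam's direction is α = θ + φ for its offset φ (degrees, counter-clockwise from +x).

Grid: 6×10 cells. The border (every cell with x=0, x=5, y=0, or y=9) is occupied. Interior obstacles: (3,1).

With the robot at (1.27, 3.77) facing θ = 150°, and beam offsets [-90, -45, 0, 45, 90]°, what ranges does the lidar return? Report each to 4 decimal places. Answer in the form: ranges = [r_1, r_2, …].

beam 1: φ=-90°, α=60°
  d=(0.5000,0.8660)  start (1,3)  tX=1.4600 tY=0.2656  stride 1/|dx|=2.0000 1/|dy|=1.1547
    cross y-line → (1,4), t=0.2656
    cross y-line → (1,5), t=1.4203
    cross x-line → (2,5), t=1.4600
    cross y-line → (2,6), t=2.5750
    cross x-line → (3,6), t=3.4600
    cross y-line → (3,7), t=3.7297
    cross y-line → (3,8), t=4.8844
    cross x-line → (4,8), t=5.4600
    cross y-line → (4,9), t=6.0391 (wall)
  → r_1 = 6.0391
beam 2: φ=-45°, α=105°
  d=(-0.2588,0.9659)  start (1,3)  tX=1.0432 tY=0.2381  stride 1/|dx|=3.8637 1/|dy|=1.0353
    cross y-line → (1,4), t=0.2381
    cross x-line → (0,4), t=1.0432 (wall)
  → r_2 = 1.0432
beam 3: φ=0°, α=150°
  d=(-0.8660,0.5000)  start (1,3)  tX=0.3118 tY=0.4600  stride 1/|dx|=1.1547 1/|dy|=2.0000
    cross x-line → (0,3), t=0.3118 (wall)
  → r_3 = 0.3118
beam 4: φ=45°, α=195°
  d=(-0.9659,-0.2588)  start (1,3)  tX=0.2795 tY=2.9751  stride 1/|dx|=1.0353 1/|dy|=3.8637
    cross x-line → (0,3), t=0.2795 (wall)
  → r_4 = 0.2795
beam 5: φ=90°, α=240°
  d=(-0.5000,-0.8660)  start (1,3)  tX=0.5400 tY=0.8891  stride 1/|dx|=2.0000 1/|dy|=1.1547
    cross x-line → (0,3), t=0.5400 (wall)
  → r_5 = 0.5400

ranges = [6.0391, 1.0432, 0.3118, 0.2795, 0.5400]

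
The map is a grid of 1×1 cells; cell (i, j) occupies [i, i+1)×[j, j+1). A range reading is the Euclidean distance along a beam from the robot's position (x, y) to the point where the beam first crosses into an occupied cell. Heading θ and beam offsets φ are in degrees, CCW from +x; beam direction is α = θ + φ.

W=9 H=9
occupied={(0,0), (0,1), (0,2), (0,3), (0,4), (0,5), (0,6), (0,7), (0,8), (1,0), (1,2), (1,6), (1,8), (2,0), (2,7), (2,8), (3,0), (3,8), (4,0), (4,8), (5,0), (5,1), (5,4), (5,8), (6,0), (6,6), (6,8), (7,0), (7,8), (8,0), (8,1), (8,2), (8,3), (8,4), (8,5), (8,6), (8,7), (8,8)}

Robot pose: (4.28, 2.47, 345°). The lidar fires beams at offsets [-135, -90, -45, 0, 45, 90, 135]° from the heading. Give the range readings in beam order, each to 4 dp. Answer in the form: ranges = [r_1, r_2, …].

beam 1: φ=-135°, α=210°
  dir = (cos 210°, sin 210°) = (-0.8660, -0.5000); from cell (4,2)
  next x-line at t=0.3233, next y-line at t=0.9400; Δt_x=1.1547, Δt_y=2.0000
    x: enter (3,2) at t=0.3233
    y: enter (3,1) at t=0.9400
    x: enter (2,1) at t=1.4780
    x: enter (1,1) at t=2.6327
    y: enter (1,0) at t=2.9400 ← occupied
  → r_1 = 2.9400
beam 2: φ=-90°, α=255°
  dir = (cos 255°, sin 255°) = (-0.2588, -0.9659); from cell (4,2)
  next x-line at t=1.0818, next y-line at t=0.4866; Δt_x=3.8637, Δt_y=1.0353
    y: enter (4,1) at t=0.4866
    x: enter (3,1) at t=1.0818
    y: enter (3,0) at t=1.5219 ← occupied
  → r_2 = 1.5219
beam 3: φ=-45°, α=300°
  dir = (cos 300°, sin 300°) = (0.5000, -0.8660); from cell (4,2)
  next x-line at t=1.4400, next y-line at t=0.5427; Δt_x=2.0000, Δt_y=1.1547
    y: enter (4,1) at t=0.5427
    x: enter (5,1) at t=1.4400 ← occupied
  → r_3 = 1.4400
beam 4: φ=0°, α=345°
  dir = (cos 345°, sin 345°) = (0.9659, -0.2588); from cell (4,2)
  next x-line at t=0.7454, next y-line at t=1.8159; Δt_x=1.0353, Δt_y=3.8637
    x: enter (5,2) at t=0.7454
    x: enter (6,2) at t=1.7807
    y: enter (6,1) at t=1.8159
    x: enter (7,1) at t=2.8160
    x: enter (8,1) at t=3.8512 ← occupied
  → r_4 = 3.8512
beam 5: φ=45°, α=30°
  dir = (cos 30°, sin 30°) = (0.8660, 0.5000); from cell (4,2)
  next x-line at t=0.8314, next y-line at t=1.0600; Δt_x=1.1547, Δt_y=2.0000
    x: enter (5,2) at t=0.8314
    y: enter (5,3) at t=1.0600
    x: enter (6,3) at t=1.9861
    y: enter (6,4) at t=3.0600
    x: enter (7,4) at t=3.1408
    x: enter (8,4) at t=4.2955 ← occupied
  → r_5 = 4.2955
beam 6: φ=90°, α=75°
  dir = (cos 75°, sin 75°) = (0.2588, 0.9659); from cell (4,2)
  next x-line at t=2.7819, next y-line at t=0.5487; Δt_x=3.8637, Δt_y=1.0353
    y: enter (4,3) at t=0.5487
    y: enter (4,4) at t=1.5840
    y: enter (4,5) at t=2.6192
    x: enter (5,5) at t=2.7819
    y: enter (5,6) at t=3.6545
    y: enter (5,7) at t=4.6898
    y: enter (5,8) at t=5.7251 ← occupied
  → r_6 = 5.7251
beam 7: φ=135°, α=120°
  dir = (cos 120°, sin 120°) = (-0.5000, 0.8660); from cell (4,2)
  next x-line at t=0.5600, next y-line at t=0.6120; Δt_x=2.0000, Δt_y=1.1547
    x: enter (3,2) at t=0.5600
    y: enter (3,3) at t=0.6120
    y: enter (3,4) at t=1.7667
    x: enter (2,4) at t=2.5600
    y: enter (2,5) at t=2.9214
    y: enter (2,6) at t=4.0761
    x: enter (1,6) at t=4.5600 ← occupied
  → r_7 = 4.5600

ranges = [2.9400, 1.5219, 1.4400, 3.8512, 4.2955, 5.7251, 4.5600]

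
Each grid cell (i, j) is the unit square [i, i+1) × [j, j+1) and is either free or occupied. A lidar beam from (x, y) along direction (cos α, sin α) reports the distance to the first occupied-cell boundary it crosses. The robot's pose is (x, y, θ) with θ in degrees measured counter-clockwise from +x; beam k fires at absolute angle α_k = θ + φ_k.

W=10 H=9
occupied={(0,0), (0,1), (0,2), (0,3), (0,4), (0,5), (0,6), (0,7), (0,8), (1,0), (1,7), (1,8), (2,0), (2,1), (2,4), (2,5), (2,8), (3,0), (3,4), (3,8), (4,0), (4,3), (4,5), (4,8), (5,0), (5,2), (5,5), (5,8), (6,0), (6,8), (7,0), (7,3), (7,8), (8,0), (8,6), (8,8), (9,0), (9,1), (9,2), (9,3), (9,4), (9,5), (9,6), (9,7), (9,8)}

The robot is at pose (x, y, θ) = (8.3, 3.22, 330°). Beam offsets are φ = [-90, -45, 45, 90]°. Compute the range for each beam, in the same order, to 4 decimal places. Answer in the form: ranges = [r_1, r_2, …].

beam 1: φ=-90°, α=240°
  d=(-0.5000,-0.8660)  start (8,3)  tX=0.6000 tY=0.2540  stride 1/|dx|=2.0000 1/|dy|=1.1547
    cross y-line → (8,2), t=0.2540
    cross x-line → (7,2), t=0.6000
    cross y-line → (7,1), t=1.4087
    cross y-line → (7,0), t=2.5634 (wall)
  → r_1 = 2.5634
beam 2: φ=-45°, α=285°
  d=(0.2588,-0.9659)  start (8,3)  tX=2.7046 tY=0.2278  stride 1/|dx|=3.8637 1/|dy|=1.0353
    cross y-line → (8,2), t=0.2278
    cross y-line → (8,1), t=1.2630
    cross y-line → (8,0), t=2.2983 (wall)
  → r_2 = 2.2983
beam 3: φ=45°, α=15°
  d=(0.9659,0.2588)  start (8,3)  tX=0.7247 tY=3.0137  stride 1/|dx|=1.0353 1/|dy|=3.8637
    cross x-line → (9,3), t=0.7247 (wall)
  → r_3 = 0.7247
beam 4: φ=90°, α=60°
  d=(0.5000,0.8660)  start (8,3)  tX=1.4000 tY=0.9007  stride 1/|dx|=2.0000 1/|dy|=1.1547
    cross y-line → (8,4), t=0.9007
    cross x-line → (9,4), t=1.4000 (wall)
  → r_4 = 1.4000

ranges = [2.5634, 2.2983, 0.7247, 1.4000]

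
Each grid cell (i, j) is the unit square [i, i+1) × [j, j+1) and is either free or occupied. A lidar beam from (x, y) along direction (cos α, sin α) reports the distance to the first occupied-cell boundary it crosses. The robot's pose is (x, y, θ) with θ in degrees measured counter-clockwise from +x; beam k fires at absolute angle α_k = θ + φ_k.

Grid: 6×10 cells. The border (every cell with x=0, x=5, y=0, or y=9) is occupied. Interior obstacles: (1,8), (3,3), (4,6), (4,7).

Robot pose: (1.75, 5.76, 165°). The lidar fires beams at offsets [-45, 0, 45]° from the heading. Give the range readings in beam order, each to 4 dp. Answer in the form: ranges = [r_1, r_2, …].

ranges = [1.5000, 0.7765, 0.8660]

beam 1: φ=-45°, α=120°
  d=(-0.5000,0.8660)  start (1,5)  tX=1.5000 tY=0.2771  stride 1/|dx|=2.0000 1/|dy|=1.1547
    cross y-line → (1,6), t=0.2771
    cross y-line → (1,7), t=1.4318
    cross x-line → (0,7), t=1.5000 (wall)
  → r_1 = 1.5000
beam 2: φ=0°, α=165°
  d=(-0.9659,0.2588)  start (1,5)  tX=0.7765 tY=0.9273  stride 1/|dx|=1.0353 1/|dy|=3.8637
    cross x-line → (0,5), t=0.7765 (wall)
  → r_2 = 0.7765
beam 3: φ=45°, α=210°
  d=(-0.8660,-0.5000)  start (1,5)  tX=0.8660 tY=1.5200  stride 1/|dx|=1.1547 1/|dy|=2.0000
    cross x-line → (0,5), t=0.8660 (wall)
  → r_3 = 0.8660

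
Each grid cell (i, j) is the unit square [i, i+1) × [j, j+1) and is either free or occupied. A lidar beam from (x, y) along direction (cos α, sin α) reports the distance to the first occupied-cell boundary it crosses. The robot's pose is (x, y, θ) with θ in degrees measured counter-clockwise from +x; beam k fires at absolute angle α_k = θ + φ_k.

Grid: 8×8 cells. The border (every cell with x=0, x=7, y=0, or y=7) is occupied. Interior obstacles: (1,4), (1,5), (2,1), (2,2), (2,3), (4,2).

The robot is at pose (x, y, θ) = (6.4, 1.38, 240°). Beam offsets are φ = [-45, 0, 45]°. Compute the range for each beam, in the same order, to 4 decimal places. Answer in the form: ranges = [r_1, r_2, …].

beam 1: φ=-45°, α=195°
  direction (-0.9659, -0.2588); cell (6,1); t to first gridline: x 0.4141, y 1.4682 (then +1.0353 / +3.8637)
    (5,1) via x @ 0.4141
    (4,1) via x @ 1.4494
    (4,0) via y @ 1.4682  # hit
  → r_1 = 1.4682
beam 2: φ=0°, α=240°
  direction (-0.5000, -0.8660); cell (6,1); t to first gridline: x 0.8000, y 0.4388 (then +2.0000 / +1.1547)
    (6,0) via y @ 0.4388  # hit
  → r_2 = 0.4388
beam 3: φ=45°, α=285°
  direction (0.2588, -0.9659); cell (6,1); t to first gridline: x 2.3182, y 0.3934 (then +3.8637 / +1.0353)
    (6,0) via y @ 0.3934  # hit
  → r_3 = 0.3934

ranges = [1.4682, 0.4388, 0.3934]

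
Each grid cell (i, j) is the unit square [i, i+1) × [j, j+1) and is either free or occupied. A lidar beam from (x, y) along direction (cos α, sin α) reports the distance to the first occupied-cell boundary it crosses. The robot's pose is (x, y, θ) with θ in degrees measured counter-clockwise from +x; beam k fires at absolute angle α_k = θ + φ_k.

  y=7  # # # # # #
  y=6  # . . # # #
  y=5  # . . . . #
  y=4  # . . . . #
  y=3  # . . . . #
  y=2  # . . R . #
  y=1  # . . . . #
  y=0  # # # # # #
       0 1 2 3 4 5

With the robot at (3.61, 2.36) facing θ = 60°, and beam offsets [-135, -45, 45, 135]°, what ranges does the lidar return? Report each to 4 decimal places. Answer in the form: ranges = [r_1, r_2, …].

ranges = [1.4080, 1.4390, 4.8037, 2.7021]

beam 1: φ=-135°, α=285°
  direction (0.2588, -0.9659); cell (3,2); t to first gridline: x 1.5068, y 0.3727 (then +3.8637 / +1.0353)
    (3,1) via y @ 0.3727
    (3,0) via y @ 1.4080  # hit
  → r_1 = 1.4080
beam 2: φ=-45°, α=15°
  direction (0.9659, 0.2588); cell (3,2); t to first gridline: x 0.4038, y 2.4728 (then +1.0353 / +3.8637)
    (4,2) via x @ 0.4038
    (5,2) via x @ 1.4390  # hit
  → r_2 = 1.4390
beam 3: φ=45°, α=105°
  direction (-0.2588, 0.9659); cell (3,2); t to first gridline: x 2.3569, y 0.6626 (then +3.8637 / +1.0353)
    (3,3) via y @ 0.6626
    (3,4) via y @ 1.6979
    (2,4) via x @ 2.3569
    (2,5) via y @ 2.7331
    (2,6) via y @ 3.7684
    (2,7) via y @ 4.8037  # hit
  → r_3 = 4.8037
beam 4: φ=135°, α=195°
  direction (-0.9659, -0.2588); cell (3,2); t to first gridline: x 0.6315, y 1.3909 (then +1.0353 / +3.8637)
    (2,2) via x @ 0.6315
    (2,1) via y @ 1.3909
    (1,1) via x @ 1.6668
    (0,1) via x @ 2.7021  # hit
  → r_4 = 2.7021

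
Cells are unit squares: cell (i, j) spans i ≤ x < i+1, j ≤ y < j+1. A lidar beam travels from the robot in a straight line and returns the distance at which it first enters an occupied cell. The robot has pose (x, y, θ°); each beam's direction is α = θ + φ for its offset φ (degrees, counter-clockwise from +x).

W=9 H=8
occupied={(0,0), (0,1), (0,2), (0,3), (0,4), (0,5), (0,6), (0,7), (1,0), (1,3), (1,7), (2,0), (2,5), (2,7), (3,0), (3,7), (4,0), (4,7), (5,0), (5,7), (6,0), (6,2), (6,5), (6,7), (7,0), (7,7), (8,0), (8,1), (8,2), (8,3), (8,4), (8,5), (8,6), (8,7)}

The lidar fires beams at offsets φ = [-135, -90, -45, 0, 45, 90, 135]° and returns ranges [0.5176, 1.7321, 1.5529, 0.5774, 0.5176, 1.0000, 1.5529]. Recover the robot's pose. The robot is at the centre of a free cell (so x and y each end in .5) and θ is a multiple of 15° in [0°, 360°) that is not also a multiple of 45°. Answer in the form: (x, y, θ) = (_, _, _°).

(x, y, θ) = (1.5, 5.5, 150°)

Candidates: 38 free-cell centres × 16 headings = 608 poses. Raycast each; keep the one whose scan matches to 4 dp.
  (3.5, 3.5, 345°): beam 1 = 2.8868 ≠ 0.5176 ✗
  (4.5, 1.5, 210°): beam 1 = 5.6940 ≠ 0.5176 ✗
  (5.5, 1.5, 210°): beam 1 = 3.6235 ≠ 0.5176 ✗
  (4.5, 3.5, 285°): beam 1 = 4.0415 ≠ 0.5176 ✗
  (4.5, 3.5, 75°): beam 1 = 2.8868 ≠ 0.5176 ✗
  …
  (1.5, 5.5, 150°): r_1=0.5176, r_2=1.7321, r_3=1.5529, r_4=0.5774, r_5=0.5176, r_6=1.0000, r_7=1.5529 — all match ✓
Unique over the lattice → pose = (1.5, 5.5, 150°).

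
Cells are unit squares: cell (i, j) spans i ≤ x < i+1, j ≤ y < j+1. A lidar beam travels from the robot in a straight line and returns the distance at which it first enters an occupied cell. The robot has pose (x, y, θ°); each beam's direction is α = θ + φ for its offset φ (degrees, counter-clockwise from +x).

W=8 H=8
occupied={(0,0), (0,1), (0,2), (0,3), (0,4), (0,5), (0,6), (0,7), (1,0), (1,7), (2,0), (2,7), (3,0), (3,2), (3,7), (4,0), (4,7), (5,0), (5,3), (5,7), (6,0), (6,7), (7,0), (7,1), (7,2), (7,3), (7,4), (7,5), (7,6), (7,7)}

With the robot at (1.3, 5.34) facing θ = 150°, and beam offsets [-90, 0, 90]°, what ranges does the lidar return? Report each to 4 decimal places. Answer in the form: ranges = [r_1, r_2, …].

beam 1: φ=-90°, α=60°
  d=(0.5000,0.8660)  start (1,5)  tX=1.4000 tY=0.7621  stride 1/|dx|=2.0000 1/|dy|=1.1547
    cross y-line → (1,6), t=0.7621
    cross x-line → (2,6), t=1.4000
    cross y-line → (2,7), t=1.9168 (wall)
  → r_1 = 1.9168
beam 2: φ=0°, α=150°
  d=(-0.8660,0.5000)  start (1,5)  tX=0.3464 tY=1.3200  stride 1/|dx|=1.1547 1/|dy|=2.0000
    cross x-line → (0,5), t=0.3464 (wall)
  → r_2 = 0.3464
beam 3: φ=90°, α=240°
  d=(-0.5000,-0.8660)  start (1,5)  tX=0.6000 tY=0.3926  stride 1/|dx|=2.0000 1/|dy|=1.1547
    cross y-line → (1,4), t=0.3926
    cross x-line → (0,4), t=0.6000 (wall)
  → r_3 = 0.6000

ranges = [1.9168, 0.3464, 0.6000]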